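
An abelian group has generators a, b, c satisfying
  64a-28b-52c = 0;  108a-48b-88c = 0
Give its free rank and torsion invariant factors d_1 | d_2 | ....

Answer: M ≅ ℤ^1 ⊕ ℤ/4 ⊕ ℤ/4

Derivation:
rank_ℚ(R)=2; free=3−2=1
SNF(R) diag = [4, 4] → torsion [4, 4]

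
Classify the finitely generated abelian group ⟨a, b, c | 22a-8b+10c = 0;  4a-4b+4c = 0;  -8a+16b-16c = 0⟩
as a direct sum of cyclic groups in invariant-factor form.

rank_ℚ(R)=3; free=3−3=0
SNF(R) diag = [2, 4, 8] → torsion [2, 4, 8]

Answer: M ≅ ℤ/2 ⊕ ℤ/4 ⊕ ℤ/8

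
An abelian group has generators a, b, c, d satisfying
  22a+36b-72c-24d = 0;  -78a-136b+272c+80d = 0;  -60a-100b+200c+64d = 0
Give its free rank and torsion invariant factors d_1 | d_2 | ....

rank_ℚ(R)=3; free=4−3=1
SNF(R) diag = [2, 4, 8] → torsion [2, 4, 8]

Answer: M ≅ ℤ^1 ⊕ ℤ/2 ⊕ ℤ/4 ⊕ ℤ/8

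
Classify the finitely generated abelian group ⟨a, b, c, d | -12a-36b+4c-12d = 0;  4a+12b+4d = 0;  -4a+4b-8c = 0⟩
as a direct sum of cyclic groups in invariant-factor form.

Answer: M ≅ ℤ^1 ⊕ ℤ/4 ⊕ ℤ/4 ⊕ ℤ/4

Derivation:
rank_ℚ(R)=3; free=4−3=1
SNF(R) diag = [4, 4, 4] → torsion [4, 4, 4]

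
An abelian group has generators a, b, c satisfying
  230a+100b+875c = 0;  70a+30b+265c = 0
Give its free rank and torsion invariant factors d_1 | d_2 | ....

rank_ℚ(R)=2; free=3−2=1
SNF(R) diag = [5, 10] → torsion [5, 10]

Answer: M ≅ ℤ^1 ⊕ ℤ/5 ⊕ ℤ/10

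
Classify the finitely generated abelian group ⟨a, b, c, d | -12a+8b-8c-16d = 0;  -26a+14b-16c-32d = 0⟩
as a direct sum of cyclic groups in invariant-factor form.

rank_ℚ(R)=2; free=4−2=2
SNF(R) diag = [2, 4] → torsion [2, 4]

Answer: M ≅ ℤ^2 ⊕ ℤ/2 ⊕ ℤ/4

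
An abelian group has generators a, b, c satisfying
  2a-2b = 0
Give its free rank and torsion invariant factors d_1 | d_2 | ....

rank_ℚ(R)=1; free=3−1=2
SNF(R) diag = [2] → torsion [2]

Answer: M ≅ ℤ^2 ⊕ ℤ/2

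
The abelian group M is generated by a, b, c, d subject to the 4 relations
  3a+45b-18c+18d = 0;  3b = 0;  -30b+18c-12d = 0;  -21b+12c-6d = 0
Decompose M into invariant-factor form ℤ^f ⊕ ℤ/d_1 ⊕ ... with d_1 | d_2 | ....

rank_ℚ(R)=4; free=4−4=0
SNF(R) diag = [3, 3, 6, 6] → torsion [3, 3, 6, 6]

Answer: M ≅ ℤ/3 ⊕ ℤ/3 ⊕ ℤ/6 ⊕ ℤ/6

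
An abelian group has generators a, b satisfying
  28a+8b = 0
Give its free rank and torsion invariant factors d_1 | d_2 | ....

Answer: M ≅ ℤ^1 ⊕ ℤ/4

Derivation:
rank_ℚ(R)=1; free=2−1=1
SNF(R) diag = [4] → torsion [4]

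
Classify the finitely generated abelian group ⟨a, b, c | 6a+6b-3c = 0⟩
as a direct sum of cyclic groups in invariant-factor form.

rank_ℚ(R)=1; free=3−1=2
SNF(R) diag = [3] → torsion [3]

Answer: M ≅ ℤ^2 ⊕ ℤ/3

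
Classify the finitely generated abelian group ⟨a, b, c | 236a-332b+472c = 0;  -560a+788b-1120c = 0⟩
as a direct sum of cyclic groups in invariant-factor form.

rank_ℚ(R)=2; free=3−2=1
SNF(R) diag = [4, 12] → torsion [4, 12]

Answer: M ≅ ℤ^1 ⊕ ℤ/4 ⊕ ℤ/12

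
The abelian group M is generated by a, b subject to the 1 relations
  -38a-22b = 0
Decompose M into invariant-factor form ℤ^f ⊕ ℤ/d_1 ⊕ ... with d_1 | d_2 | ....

rank_ℚ(R)=1; free=2−1=1
SNF(R) diag = [2] → torsion [2]

Answer: M ≅ ℤ^1 ⊕ ℤ/2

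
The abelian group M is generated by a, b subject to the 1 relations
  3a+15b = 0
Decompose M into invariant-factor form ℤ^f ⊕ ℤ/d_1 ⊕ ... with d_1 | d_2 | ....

rank_ℚ(R)=1; free=2−1=1
SNF(R) diag = [3] → torsion [3]

Answer: M ≅ ℤ^1 ⊕ ℤ/3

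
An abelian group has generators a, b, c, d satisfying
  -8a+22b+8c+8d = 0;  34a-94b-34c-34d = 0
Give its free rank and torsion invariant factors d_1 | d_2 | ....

Answer: M ≅ ℤ^2 ⊕ ℤ/2 ⊕ ℤ/2

Derivation:
rank_ℚ(R)=2; free=4−2=2
SNF(R) diag = [2, 2] → torsion [2, 2]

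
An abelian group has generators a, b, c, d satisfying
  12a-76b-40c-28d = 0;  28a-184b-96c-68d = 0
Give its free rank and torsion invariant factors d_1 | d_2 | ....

rank_ℚ(R)=2; free=4−2=2
SNF(R) diag = [4, 4] → torsion [4, 4]

Answer: M ≅ ℤ^2 ⊕ ℤ/4 ⊕ ℤ/4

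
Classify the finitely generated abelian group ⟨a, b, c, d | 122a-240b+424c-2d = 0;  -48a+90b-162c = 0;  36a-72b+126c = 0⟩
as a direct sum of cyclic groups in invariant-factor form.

Answer: M ≅ ℤ^1 ⊕ ℤ/2 ⊕ ℤ/6 ⊕ ℤ/18

Derivation:
rank_ℚ(R)=3; free=4−3=1
SNF(R) diag = [2, 6, 18] → torsion [2, 6, 18]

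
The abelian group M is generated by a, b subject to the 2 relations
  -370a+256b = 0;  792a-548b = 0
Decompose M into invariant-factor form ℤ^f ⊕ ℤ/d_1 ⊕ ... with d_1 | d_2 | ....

rank_ℚ(R)=2; free=2−2=0
SNF(R) diag = [2, 4] → torsion [2, 4]

Answer: M ≅ ℤ/2 ⊕ ℤ/4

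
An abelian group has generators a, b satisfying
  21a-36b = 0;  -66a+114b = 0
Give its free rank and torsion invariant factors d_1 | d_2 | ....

Answer: M ≅ ℤ/3 ⊕ ℤ/6

Derivation:
rank_ℚ(R)=2; free=2−2=0
SNF(R) diag = [3, 6] → torsion [3, 6]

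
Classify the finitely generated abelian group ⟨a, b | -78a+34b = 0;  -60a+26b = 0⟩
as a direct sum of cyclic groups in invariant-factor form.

rank_ℚ(R)=2; free=2−2=0
SNF(R) diag = [2, 6] → torsion [2, 6]

Answer: M ≅ ℤ/2 ⊕ ℤ/6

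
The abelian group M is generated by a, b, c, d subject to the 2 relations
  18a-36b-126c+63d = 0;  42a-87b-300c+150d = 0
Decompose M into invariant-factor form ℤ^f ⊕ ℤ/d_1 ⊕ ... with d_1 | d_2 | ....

Answer: M ≅ ℤ^2 ⊕ ℤ/3 ⊕ ℤ/9

Derivation:
rank_ℚ(R)=2; free=4−2=2
SNF(R) diag = [3, 9] → torsion [3, 9]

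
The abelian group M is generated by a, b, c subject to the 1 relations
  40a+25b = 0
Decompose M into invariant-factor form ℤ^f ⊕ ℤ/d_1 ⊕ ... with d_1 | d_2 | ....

rank_ℚ(R)=1; free=3−1=2
SNF(R) diag = [5] → torsion [5]

Answer: M ≅ ℤ^2 ⊕ ℤ/5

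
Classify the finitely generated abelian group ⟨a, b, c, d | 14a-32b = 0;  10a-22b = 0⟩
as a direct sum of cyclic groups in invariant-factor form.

Answer: M ≅ ℤ^2 ⊕ ℤ/2 ⊕ ℤ/6

Derivation:
rank_ℚ(R)=2; free=4−2=2
SNF(R) diag = [2, 6] → torsion [2, 6]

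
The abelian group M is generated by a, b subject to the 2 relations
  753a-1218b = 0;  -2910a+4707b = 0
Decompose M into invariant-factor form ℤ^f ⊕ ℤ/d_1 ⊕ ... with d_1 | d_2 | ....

Answer: M ≅ ℤ/3 ⊕ ℤ/3

Derivation:
rank_ℚ(R)=2; free=2−2=0
SNF(R) diag = [3, 3] → torsion [3, 3]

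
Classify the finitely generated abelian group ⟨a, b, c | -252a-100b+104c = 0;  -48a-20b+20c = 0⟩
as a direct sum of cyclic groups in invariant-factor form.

Answer: M ≅ ℤ^1 ⊕ ℤ/4 ⊕ ℤ/4

Derivation:
rank_ℚ(R)=2; free=3−2=1
SNF(R) diag = [4, 4] → torsion [4, 4]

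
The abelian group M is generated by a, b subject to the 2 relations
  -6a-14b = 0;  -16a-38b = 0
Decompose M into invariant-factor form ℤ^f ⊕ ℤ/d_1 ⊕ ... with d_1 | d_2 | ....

Answer: M ≅ ℤ/2 ⊕ ℤ/2

Derivation:
rank_ℚ(R)=2; free=2−2=0
SNF(R) diag = [2, 2] → torsion [2, 2]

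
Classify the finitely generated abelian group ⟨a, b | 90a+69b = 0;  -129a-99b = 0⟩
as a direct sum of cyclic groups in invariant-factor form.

rank_ℚ(R)=2; free=2−2=0
SNF(R) diag = [3, 3] → torsion [3, 3]

Answer: M ≅ ℤ/3 ⊕ ℤ/3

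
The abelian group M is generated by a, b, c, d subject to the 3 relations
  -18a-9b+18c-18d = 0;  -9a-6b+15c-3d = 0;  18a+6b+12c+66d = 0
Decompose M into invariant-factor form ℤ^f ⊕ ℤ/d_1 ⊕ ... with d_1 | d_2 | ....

rank_ℚ(R)=3; free=4−3=1
SNF(R) diag = [3, 9, 18] → torsion [3, 9, 18]

Answer: M ≅ ℤ^1 ⊕ ℤ/3 ⊕ ℤ/9 ⊕ ℤ/18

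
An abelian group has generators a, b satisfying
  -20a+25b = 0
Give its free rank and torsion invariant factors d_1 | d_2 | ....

Answer: M ≅ ℤ^1 ⊕ ℤ/5

Derivation:
rank_ℚ(R)=1; free=2−1=1
SNF(R) diag = [5] → torsion [5]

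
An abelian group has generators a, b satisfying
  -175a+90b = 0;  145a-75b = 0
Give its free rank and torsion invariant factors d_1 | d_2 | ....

rank_ℚ(R)=2; free=2−2=0
SNF(R) diag = [5, 15] → torsion [5, 15]

Answer: M ≅ ℤ/5 ⊕ ℤ/15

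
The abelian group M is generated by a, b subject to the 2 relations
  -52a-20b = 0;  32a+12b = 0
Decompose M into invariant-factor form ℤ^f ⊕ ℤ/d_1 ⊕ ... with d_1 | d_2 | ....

Answer: M ≅ ℤ/4 ⊕ ℤ/4

Derivation:
rank_ℚ(R)=2; free=2−2=0
SNF(R) diag = [4, 4] → torsion [4, 4]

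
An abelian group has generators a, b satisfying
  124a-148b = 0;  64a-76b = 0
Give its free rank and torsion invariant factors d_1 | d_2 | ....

Answer: M ≅ ℤ/4 ⊕ ℤ/12

Derivation:
rank_ℚ(R)=2; free=2−2=0
SNF(R) diag = [4, 12] → torsion [4, 12]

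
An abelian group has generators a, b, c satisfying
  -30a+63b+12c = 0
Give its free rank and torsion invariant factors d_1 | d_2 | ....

Answer: M ≅ ℤ^2 ⊕ ℤ/3

Derivation:
rank_ℚ(R)=1; free=3−1=2
SNF(R) diag = [3] → torsion [3]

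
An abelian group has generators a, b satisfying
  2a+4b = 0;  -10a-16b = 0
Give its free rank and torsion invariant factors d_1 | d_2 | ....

Answer: M ≅ ℤ/2 ⊕ ℤ/4

Derivation:
rank_ℚ(R)=2; free=2−2=0
SNF(R) diag = [2, 4] → torsion [2, 4]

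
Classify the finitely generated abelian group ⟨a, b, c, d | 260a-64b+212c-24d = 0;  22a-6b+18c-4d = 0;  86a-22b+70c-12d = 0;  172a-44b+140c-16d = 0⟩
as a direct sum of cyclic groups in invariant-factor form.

rank_ℚ(R)=4; free=4−4=0
SNF(R) diag = [2, 4, 4, 8] → torsion [2, 4, 4, 8]

Answer: M ≅ ℤ/2 ⊕ ℤ/4 ⊕ ℤ/4 ⊕ ℤ/8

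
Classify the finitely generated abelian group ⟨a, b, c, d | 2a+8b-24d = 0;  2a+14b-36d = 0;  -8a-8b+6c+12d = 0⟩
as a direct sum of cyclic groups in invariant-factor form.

rank_ℚ(R)=3; free=4−3=1
SNF(R) diag = [2, 6, 6] → torsion [2, 6, 6]

Answer: M ≅ ℤ^1 ⊕ ℤ/2 ⊕ ℤ/6 ⊕ ℤ/6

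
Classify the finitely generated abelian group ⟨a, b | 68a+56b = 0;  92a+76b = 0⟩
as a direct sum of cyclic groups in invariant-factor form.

Answer: M ≅ ℤ/4 ⊕ ℤ/4

Derivation:
rank_ℚ(R)=2; free=2−2=0
SNF(R) diag = [4, 4] → torsion [4, 4]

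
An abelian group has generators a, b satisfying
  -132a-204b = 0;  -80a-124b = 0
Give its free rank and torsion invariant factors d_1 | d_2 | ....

rank_ℚ(R)=2; free=2−2=0
SNF(R) diag = [4, 12] → torsion [4, 12]

Answer: M ≅ ℤ/4 ⊕ ℤ/12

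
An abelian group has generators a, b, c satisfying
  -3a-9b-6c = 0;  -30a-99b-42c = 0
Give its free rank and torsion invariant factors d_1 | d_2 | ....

rank_ℚ(R)=2; free=3−2=1
SNF(R) diag = [3, 9] → torsion [3, 9]

Answer: M ≅ ℤ^1 ⊕ ℤ/3 ⊕ ℤ/9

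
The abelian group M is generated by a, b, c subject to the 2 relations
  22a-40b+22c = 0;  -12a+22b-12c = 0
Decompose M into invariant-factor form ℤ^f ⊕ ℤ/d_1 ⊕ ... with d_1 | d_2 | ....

rank_ℚ(R)=2; free=3−2=1
SNF(R) diag = [2, 2] → torsion [2, 2]

Answer: M ≅ ℤ^1 ⊕ ℤ/2 ⊕ ℤ/2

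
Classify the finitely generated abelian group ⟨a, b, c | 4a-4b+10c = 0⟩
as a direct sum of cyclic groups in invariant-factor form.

Answer: M ≅ ℤ^2 ⊕ ℤ/2

Derivation:
rank_ℚ(R)=1; free=3−1=2
SNF(R) diag = [2] → torsion [2]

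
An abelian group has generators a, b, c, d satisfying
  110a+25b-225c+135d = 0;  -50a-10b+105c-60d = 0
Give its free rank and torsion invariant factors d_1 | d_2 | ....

Answer: M ≅ ℤ^2 ⊕ ℤ/5 ⊕ ℤ/15

Derivation:
rank_ℚ(R)=2; free=4−2=2
SNF(R) diag = [5, 15] → torsion [5, 15]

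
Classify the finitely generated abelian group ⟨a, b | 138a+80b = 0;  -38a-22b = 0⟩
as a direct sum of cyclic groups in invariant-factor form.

Answer: M ≅ ℤ/2 ⊕ ℤ/2

Derivation:
rank_ℚ(R)=2; free=2−2=0
SNF(R) diag = [2, 2] → torsion [2, 2]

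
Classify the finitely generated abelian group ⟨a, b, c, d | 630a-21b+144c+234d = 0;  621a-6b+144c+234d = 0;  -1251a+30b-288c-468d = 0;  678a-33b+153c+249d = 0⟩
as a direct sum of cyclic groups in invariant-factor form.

rank_ℚ(R)=4; free=4−4=0
SNF(R) diag = [3, 3, 9, 18] → torsion [3, 3, 9, 18]

Answer: M ≅ ℤ/3 ⊕ ℤ/3 ⊕ ℤ/9 ⊕ ℤ/18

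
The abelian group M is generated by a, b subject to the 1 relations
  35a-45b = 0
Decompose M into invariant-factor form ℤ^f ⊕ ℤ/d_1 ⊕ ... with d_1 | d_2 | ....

Answer: M ≅ ℤ^1 ⊕ ℤ/5

Derivation:
rank_ℚ(R)=1; free=2−1=1
SNF(R) diag = [5] → torsion [5]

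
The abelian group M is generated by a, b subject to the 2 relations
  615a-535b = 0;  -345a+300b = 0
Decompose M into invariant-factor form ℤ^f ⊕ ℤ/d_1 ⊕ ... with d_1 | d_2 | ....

rank_ℚ(R)=2; free=2−2=0
SNF(R) diag = [5, 15] → torsion [5, 15]

Answer: M ≅ ℤ/5 ⊕ ℤ/15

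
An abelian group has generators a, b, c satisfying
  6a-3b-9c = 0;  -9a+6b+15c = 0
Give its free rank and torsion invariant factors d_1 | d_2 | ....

Answer: M ≅ ℤ^1 ⊕ ℤ/3 ⊕ ℤ/3

Derivation:
rank_ℚ(R)=2; free=3−2=1
SNF(R) diag = [3, 3] → torsion [3, 3]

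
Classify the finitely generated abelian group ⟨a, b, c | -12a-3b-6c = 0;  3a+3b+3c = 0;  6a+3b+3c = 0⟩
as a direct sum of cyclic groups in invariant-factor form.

Answer: M ≅ ℤ/3 ⊕ ℤ/3 ⊕ ℤ/3

Derivation:
rank_ℚ(R)=3; free=3−3=0
SNF(R) diag = [3, 3, 3] → torsion [3, 3, 3]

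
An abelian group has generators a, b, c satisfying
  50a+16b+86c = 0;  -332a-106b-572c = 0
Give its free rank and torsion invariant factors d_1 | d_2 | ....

rank_ℚ(R)=2; free=3−2=1
SNF(R) diag = [2, 6] → torsion [2, 6]

Answer: M ≅ ℤ^1 ⊕ ℤ/2 ⊕ ℤ/6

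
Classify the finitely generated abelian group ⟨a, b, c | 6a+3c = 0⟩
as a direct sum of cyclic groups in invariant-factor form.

Answer: M ≅ ℤ^2 ⊕ ℤ/3

Derivation:
rank_ℚ(R)=1; free=3−1=2
SNF(R) diag = [3] → torsion [3]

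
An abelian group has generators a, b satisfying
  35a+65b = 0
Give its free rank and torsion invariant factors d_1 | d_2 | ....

Answer: M ≅ ℤ^1 ⊕ ℤ/5

Derivation:
rank_ℚ(R)=1; free=2−1=1
SNF(R) diag = [5] → torsion [5]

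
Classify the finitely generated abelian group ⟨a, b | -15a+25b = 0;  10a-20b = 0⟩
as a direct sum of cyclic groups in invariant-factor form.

rank_ℚ(R)=2; free=2−2=0
SNF(R) diag = [5, 10] → torsion [5, 10]

Answer: M ≅ ℤ/5 ⊕ ℤ/10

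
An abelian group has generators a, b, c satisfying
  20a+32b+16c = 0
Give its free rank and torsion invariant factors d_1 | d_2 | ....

rank_ℚ(R)=1; free=3−1=2
SNF(R) diag = [4] → torsion [4]

Answer: M ≅ ℤ^2 ⊕ ℤ/4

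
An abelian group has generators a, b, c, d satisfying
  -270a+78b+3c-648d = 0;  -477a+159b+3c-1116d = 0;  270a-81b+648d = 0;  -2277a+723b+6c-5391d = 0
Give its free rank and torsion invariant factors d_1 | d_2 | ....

Answer: M ≅ ℤ/3 ⊕ ℤ/9 ⊕ ℤ/27 ⊕ ℤ/81

Derivation:
rank_ℚ(R)=4; free=4−4=0
SNF(R) diag = [3, 9, 27, 81] → torsion [3, 9, 27, 81]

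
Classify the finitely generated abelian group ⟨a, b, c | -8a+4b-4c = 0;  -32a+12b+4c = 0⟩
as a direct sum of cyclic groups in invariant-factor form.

rank_ℚ(R)=2; free=3−2=1
SNF(R) diag = [4, 8] → torsion [4, 8]

Answer: M ≅ ℤ^1 ⊕ ℤ/4 ⊕ ℤ/8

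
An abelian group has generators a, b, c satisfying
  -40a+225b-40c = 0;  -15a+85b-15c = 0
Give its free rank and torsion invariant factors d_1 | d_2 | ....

rank_ℚ(R)=2; free=3−2=1
SNF(R) diag = [5, 5] → torsion [5, 5]

Answer: M ≅ ℤ^1 ⊕ ℤ/5 ⊕ ℤ/5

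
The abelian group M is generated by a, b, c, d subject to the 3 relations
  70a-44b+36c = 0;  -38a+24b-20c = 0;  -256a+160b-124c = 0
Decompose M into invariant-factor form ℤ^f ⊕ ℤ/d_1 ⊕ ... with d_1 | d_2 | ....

rank_ℚ(R)=3; free=4−3=1
SNF(R) diag = [2, 4, 4] → torsion [2, 4, 4]

Answer: M ≅ ℤ^1 ⊕ ℤ/2 ⊕ ℤ/4 ⊕ ℤ/4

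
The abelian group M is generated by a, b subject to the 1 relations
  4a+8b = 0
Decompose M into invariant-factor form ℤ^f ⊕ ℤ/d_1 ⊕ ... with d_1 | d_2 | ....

rank_ℚ(R)=1; free=2−1=1
SNF(R) diag = [4] → torsion [4]

Answer: M ≅ ℤ^1 ⊕ ℤ/4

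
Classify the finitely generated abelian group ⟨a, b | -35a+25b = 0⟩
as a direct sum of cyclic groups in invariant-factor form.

rank_ℚ(R)=1; free=2−1=1
SNF(R) diag = [5] → torsion [5]

Answer: M ≅ ℤ^1 ⊕ ℤ/5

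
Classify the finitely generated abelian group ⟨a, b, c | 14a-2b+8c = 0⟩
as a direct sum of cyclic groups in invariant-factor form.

rank_ℚ(R)=1; free=3−1=2
SNF(R) diag = [2] → torsion [2]

Answer: M ≅ ℤ^2 ⊕ ℤ/2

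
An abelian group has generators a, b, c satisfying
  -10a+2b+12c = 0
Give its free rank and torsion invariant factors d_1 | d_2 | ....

rank_ℚ(R)=1; free=3−1=2
SNF(R) diag = [2] → torsion [2]

Answer: M ≅ ℤ^2 ⊕ ℤ/2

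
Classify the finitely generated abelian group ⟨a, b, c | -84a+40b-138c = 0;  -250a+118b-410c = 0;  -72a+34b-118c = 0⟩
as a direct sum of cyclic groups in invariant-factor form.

Answer: M ≅ ℤ/2 ⊕ ℤ/2 ⊕ ℤ/2

Derivation:
rank_ℚ(R)=3; free=3−3=0
SNF(R) diag = [2, 2, 2] → torsion [2, 2, 2]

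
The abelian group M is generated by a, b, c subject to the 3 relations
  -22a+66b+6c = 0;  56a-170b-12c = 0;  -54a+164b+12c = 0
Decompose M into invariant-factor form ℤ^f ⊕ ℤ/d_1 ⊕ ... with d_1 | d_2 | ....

Answer: M ≅ ℤ/2 ⊕ ℤ/2 ⊕ ℤ/6

Derivation:
rank_ℚ(R)=3; free=3−3=0
SNF(R) diag = [2, 2, 6] → torsion [2, 2, 6]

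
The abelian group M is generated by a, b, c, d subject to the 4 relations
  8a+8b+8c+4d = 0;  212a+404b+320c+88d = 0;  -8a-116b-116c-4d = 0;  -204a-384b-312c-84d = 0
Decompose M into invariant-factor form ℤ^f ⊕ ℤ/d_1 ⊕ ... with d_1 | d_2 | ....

Answer: M ≅ ℤ/4 ⊕ ℤ/12 ⊕ ℤ/36 ⊕ ℤ/108

Derivation:
rank_ℚ(R)=4; free=4−4=0
SNF(R) diag = [4, 12, 36, 108] → torsion [4, 12, 36, 108]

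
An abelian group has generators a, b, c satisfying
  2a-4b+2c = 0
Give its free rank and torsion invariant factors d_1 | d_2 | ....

rank_ℚ(R)=1; free=3−1=2
SNF(R) diag = [2] → torsion [2]

Answer: M ≅ ℤ^2 ⊕ ℤ/2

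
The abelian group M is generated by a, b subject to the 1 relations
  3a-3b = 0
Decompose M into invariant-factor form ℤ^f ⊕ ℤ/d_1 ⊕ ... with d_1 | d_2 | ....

rank_ℚ(R)=1; free=2−1=1
SNF(R) diag = [3] → torsion [3]

Answer: M ≅ ℤ^1 ⊕ ℤ/3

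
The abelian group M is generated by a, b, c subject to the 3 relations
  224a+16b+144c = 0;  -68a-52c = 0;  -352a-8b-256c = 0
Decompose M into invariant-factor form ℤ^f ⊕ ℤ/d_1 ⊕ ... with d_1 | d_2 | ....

rank_ℚ(R)=3; free=3−3=0
SNF(R) diag = [4, 8, 16] → torsion [4, 8, 16]

Answer: M ≅ ℤ/4 ⊕ ℤ/8 ⊕ ℤ/16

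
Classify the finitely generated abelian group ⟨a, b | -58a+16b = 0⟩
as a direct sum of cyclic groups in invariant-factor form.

rank_ℚ(R)=1; free=2−1=1
SNF(R) diag = [2] → torsion [2]

Answer: M ≅ ℤ^1 ⊕ ℤ/2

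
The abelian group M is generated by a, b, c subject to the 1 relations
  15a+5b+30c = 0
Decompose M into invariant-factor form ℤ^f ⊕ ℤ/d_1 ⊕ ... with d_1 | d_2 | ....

Answer: M ≅ ℤ^2 ⊕ ℤ/5

Derivation:
rank_ℚ(R)=1; free=3−1=2
SNF(R) diag = [5] → torsion [5]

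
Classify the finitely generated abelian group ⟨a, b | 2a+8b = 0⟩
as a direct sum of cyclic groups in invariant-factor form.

rank_ℚ(R)=1; free=2−1=1
SNF(R) diag = [2] → torsion [2]

Answer: M ≅ ℤ^1 ⊕ ℤ/2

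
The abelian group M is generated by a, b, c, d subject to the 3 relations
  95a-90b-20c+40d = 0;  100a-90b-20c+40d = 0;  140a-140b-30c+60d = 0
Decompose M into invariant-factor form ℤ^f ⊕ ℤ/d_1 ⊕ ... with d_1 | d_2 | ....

rank_ℚ(R)=3; free=4−3=1
SNF(R) diag = [5, 10, 10] → torsion [5, 10, 10]

Answer: M ≅ ℤ^1 ⊕ ℤ/5 ⊕ ℤ/10 ⊕ ℤ/10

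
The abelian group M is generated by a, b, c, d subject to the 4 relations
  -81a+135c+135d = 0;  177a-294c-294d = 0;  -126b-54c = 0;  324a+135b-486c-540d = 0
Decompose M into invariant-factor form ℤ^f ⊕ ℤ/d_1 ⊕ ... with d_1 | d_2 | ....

rank_ℚ(R)=4; free=4−4=0
SNF(R) diag = [3, 9, 27, 54] → torsion [3, 9, 27, 54]

Answer: M ≅ ℤ/3 ⊕ ℤ/9 ⊕ ℤ/27 ⊕ ℤ/54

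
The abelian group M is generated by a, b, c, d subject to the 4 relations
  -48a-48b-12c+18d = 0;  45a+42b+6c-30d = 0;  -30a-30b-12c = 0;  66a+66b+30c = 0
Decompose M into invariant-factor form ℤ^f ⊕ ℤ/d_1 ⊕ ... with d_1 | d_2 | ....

Answer: M ≅ ℤ/3 ⊕ ℤ/6 ⊕ ℤ/18 ⊕ ℤ/18

Derivation:
rank_ℚ(R)=4; free=4−4=0
SNF(R) diag = [3, 6, 18, 18] → torsion [3, 6, 18, 18]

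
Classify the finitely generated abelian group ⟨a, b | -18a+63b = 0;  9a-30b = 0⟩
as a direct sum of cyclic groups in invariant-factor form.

Answer: M ≅ ℤ/3 ⊕ ℤ/9

Derivation:
rank_ℚ(R)=2; free=2−2=0
SNF(R) diag = [3, 9] → torsion [3, 9]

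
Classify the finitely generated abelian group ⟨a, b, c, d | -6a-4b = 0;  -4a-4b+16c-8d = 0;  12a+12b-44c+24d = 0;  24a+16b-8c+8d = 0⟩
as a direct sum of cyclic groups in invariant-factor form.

rank_ℚ(R)=4; free=4−4=0
SNF(R) diag = [2, 4, 4, 8] → torsion [2, 4, 4, 8]

Answer: M ≅ ℤ/2 ⊕ ℤ/4 ⊕ ℤ/4 ⊕ ℤ/8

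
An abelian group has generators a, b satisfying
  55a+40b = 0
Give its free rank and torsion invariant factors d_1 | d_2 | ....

rank_ℚ(R)=1; free=2−1=1
SNF(R) diag = [5] → torsion [5]

Answer: M ≅ ℤ^1 ⊕ ℤ/5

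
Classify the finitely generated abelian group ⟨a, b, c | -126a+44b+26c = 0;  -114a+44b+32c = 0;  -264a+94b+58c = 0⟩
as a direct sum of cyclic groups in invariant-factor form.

rank_ℚ(R)=3; free=3−3=0
SNF(R) diag = [2, 6, 6] → torsion [2, 6, 6]

Answer: M ≅ ℤ/2 ⊕ ℤ/6 ⊕ ℤ/6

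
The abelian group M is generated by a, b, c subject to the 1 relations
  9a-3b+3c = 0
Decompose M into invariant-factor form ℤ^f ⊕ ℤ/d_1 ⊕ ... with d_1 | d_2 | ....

Answer: M ≅ ℤ^2 ⊕ ℤ/3

Derivation:
rank_ℚ(R)=1; free=3−1=2
SNF(R) diag = [3] → torsion [3]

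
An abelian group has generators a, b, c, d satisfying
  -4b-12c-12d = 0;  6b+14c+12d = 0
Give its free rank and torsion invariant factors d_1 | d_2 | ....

Answer: M ≅ ℤ^2 ⊕ ℤ/2 ⊕ ℤ/4

Derivation:
rank_ℚ(R)=2; free=4−2=2
SNF(R) diag = [2, 4] → torsion [2, 4]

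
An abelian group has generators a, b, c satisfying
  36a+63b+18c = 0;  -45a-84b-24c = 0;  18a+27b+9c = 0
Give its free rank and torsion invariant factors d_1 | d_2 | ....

rank_ℚ(R)=3; free=3−3=0
SNF(R) diag = [3, 9, 9] → torsion [3, 9, 9]

Answer: M ≅ ℤ/3 ⊕ ℤ/9 ⊕ ℤ/9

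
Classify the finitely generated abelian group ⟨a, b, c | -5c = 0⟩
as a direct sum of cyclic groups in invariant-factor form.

Answer: M ≅ ℤ^2 ⊕ ℤ/5

Derivation:
rank_ℚ(R)=1; free=3−1=2
SNF(R) diag = [5] → torsion [5]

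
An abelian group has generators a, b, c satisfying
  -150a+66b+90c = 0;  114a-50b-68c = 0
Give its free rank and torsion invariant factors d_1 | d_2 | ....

rank_ℚ(R)=2; free=3−2=1
SNF(R) diag = [2, 6] → torsion [2, 6]

Answer: M ≅ ℤ^1 ⊕ ℤ/2 ⊕ ℤ/6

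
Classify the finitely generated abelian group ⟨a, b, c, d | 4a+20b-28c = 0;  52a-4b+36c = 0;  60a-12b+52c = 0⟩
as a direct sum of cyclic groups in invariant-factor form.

Answer: M ≅ ℤ^1 ⊕ ℤ/4 ⊕ ℤ/8 ⊕ ℤ/24

Derivation:
rank_ℚ(R)=3; free=4−3=1
SNF(R) diag = [4, 8, 24] → torsion [4, 8, 24]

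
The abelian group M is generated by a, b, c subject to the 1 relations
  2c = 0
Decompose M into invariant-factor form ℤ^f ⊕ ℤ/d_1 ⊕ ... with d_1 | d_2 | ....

rank_ℚ(R)=1; free=3−1=2
SNF(R) diag = [2] → torsion [2]

Answer: M ≅ ℤ^2 ⊕ ℤ/2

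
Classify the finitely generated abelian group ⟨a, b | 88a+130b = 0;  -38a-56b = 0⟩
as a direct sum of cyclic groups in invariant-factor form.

rank_ℚ(R)=2; free=2−2=0
SNF(R) diag = [2, 6] → torsion [2, 6]

Answer: M ≅ ℤ/2 ⊕ ℤ/6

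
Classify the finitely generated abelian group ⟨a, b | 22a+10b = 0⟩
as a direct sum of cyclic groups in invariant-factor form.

rank_ℚ(R)=1; free=2−1=1
SNF(R) diag = [2] → torsion [2]

Answer: M ≅ ℤ^1 ⊕ ℤ/2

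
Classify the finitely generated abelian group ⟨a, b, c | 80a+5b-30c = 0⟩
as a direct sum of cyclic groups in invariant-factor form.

rank_ℚ(R)=1; free=3−1=2
SNF(R) diag = [5] → torsion [5]

Answer: M ≅ ℤ^2 ⊕ ℤ/5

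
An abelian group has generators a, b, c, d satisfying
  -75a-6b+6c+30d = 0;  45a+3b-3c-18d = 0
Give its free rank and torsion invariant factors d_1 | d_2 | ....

rank_ℚ(R)=2; free=4−2=2
SNF(R) diag = [3, 3] → torsion [3, 3]

Answer: M ≅ ℤ^2 ⊕ ℤ/3 ⊕ ℤ/3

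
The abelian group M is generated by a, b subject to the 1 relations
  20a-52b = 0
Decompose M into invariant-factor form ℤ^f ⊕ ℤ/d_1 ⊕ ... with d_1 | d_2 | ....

Answer: M ≅ ℤ^1 ⊕ ℤ/4

Derivation:
rank_ℚ(R)=1; free=2−1=1
SNF(R) diag = [4] → torsion [4]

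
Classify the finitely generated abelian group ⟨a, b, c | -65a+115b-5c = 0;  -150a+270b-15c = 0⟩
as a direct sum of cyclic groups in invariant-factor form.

rank_ℚ(R)=2; free=3−2=1
SNF(R) diag = [5, 15] → torsion [5, 15]

Answer: M ≅ ℤ^1 ⊕ ℤ/5 ⊕ ℤ/15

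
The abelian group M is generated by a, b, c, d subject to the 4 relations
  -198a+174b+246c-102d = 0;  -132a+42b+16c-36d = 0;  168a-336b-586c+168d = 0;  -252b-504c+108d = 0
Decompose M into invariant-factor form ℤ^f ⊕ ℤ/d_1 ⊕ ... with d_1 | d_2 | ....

rank_ℚ(R)=4; free=4−4=0
SNF(R) diag = [2, 6, 18, 36] → torsion [2, 6, 18, 36]

Answer: M ≅ ℤ/2 ⊕ ℤ/6 ⊕ ℤ/18 ⊕ ℤ/36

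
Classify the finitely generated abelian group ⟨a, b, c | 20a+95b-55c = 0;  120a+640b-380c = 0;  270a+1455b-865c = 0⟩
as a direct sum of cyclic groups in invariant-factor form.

rank_ℚ(R)=3; free=3−3=0
SNF(R) diag = [5, 10, 20] → torsion [5, 10, 20]

Answer: M ≅ ℤ/5 ⊕ ℤ/10 ⊕ ℤ/20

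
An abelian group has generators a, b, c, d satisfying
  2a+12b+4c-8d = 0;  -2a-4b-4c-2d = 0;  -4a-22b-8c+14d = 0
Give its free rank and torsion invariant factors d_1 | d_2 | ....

Answer: M ≅ ℤ^1 ⊕ ℤ/2 ⊕ ℤ/2 ⊕ ℤ/2

Derivation:
rank_ℚ(R)=3; free=4−3=1
SNF(R) diag = [2, 2, 2] → torsion [2, 2, 2]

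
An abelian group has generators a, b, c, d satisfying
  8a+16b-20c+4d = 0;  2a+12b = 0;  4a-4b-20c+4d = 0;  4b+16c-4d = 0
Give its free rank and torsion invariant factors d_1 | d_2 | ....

Answer: M ≅ ℤ/2 ⊕ ℤ/4 ⊕ ℤ/4 ⊕ ℤ/4

Derivation:
rank_ℚ(R)=4; free=4−4=0
SNF(R) diag = [2, 4, 4, 4] → torsion [2, 4, 4, 4]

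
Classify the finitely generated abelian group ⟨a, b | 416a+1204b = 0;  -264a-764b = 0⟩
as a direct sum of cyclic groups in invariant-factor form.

rank_ℚ(R)=2; free=2−2=0
SNF(R) diag = [4, 8] → torsion [4, 8]

Answer: M ≅ ℤ/4 ⊕ ℤ/8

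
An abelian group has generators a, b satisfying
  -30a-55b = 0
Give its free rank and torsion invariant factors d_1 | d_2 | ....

rank_ℚ(R)=1; free=2−1=1
SNF(R) diag = [5] → torsion [5]

Answer: M ≅ ℤ^1 ⊕ ℤ/5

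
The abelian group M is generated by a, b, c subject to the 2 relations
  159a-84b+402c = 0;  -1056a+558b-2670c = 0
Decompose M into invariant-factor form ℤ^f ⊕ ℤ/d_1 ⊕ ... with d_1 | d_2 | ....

rank_ℚ(R)=2; free=3−2=1
SNF(R) diag = [3, 6] → torsion [3, 6]

Answer: M ≅ ℤ^1 ⊕ ℤ/3 ⊕ ℤ/6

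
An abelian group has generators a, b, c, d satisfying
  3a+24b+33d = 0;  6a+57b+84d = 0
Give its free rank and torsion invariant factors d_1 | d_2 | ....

rank_ℚ(R)=2; free=4−2=2
SNF(R) diag = [3, 9] → torsion [3, 9]

Answer: M ≅ ℤ^2 ⊕ ℤ/3 ⊕ ℤ/9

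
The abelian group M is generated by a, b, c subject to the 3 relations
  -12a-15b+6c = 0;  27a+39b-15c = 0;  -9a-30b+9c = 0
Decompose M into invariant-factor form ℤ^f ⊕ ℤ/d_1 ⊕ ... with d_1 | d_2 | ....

rank_ℚ(R)=3; free=3−3=0
SNF(R) diag = [3, 3, 6] → torsion [3, 3, 6]

Answer: M ≅ ℤ/3 ⊕ ℤ/3 ⊕ ℤ/6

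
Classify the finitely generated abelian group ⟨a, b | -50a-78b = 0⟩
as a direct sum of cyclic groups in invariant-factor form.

rank_ℚ(R)=1; free=2−1=1
SNF(R) diag = [2] → torsion [2]

Answer: M ≅ ℤ^1 ⊕ ℤ/2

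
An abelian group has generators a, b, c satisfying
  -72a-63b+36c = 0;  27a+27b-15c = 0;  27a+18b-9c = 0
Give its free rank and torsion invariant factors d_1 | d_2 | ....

Answer: M ≅ ℤ/3 ⊕ ℤ/9 ⊕ ℤ/18

Derivation:
rank_ℚ(R)=3; free=3−3=0
SNF(R) diag = [3, 9, 18] → torsion [3, 9, 18]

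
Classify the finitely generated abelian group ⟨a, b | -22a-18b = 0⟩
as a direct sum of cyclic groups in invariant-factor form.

Answer: M ≅ ℤ^1 ⊕ ℤ/2

Derivation:
rank_ℚ(R)=1; free=2−1=1
SNF(R) diag = [2] → torsion [2]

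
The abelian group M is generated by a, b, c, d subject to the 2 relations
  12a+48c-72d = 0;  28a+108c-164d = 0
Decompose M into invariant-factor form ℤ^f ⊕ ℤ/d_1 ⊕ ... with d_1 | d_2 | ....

rank_ℚ(R)=2; free=4−2=2
SNF(R) diag = [4, 12] → torsion [4, 12]

Answer: M ≅ ℤ^2 ⊕ ℤ/4 ⊕ ℤ/12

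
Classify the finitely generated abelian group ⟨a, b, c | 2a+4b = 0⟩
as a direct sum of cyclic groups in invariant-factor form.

Answer: M ≅ ℤ^2 ⊕ ℤ/2

Derivation:
rank_ℚ(R)=1; free=3−1=2
SNF(R) diag = [2] → torsion [2]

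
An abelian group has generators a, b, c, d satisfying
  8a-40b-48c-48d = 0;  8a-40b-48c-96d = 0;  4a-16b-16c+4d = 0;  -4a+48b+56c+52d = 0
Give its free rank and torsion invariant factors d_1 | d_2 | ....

Answer: M ≅ ℤ/4 ⊕ ℤ/8 ⊕ ℤ/24 ⊕ ℤ/48

Derivation:
rank_ℚ(R)=4; free=4−4=0
SNF(R) diag = [4, 8, 24, 48] → torsion [4, 8, 24, 48]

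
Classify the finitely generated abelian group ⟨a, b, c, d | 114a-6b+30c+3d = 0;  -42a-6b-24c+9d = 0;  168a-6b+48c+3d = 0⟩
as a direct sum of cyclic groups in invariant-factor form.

Answer: M ≅ ℤ^1 ⊕ ℤ/3 ⊕ ℤ/6 ⊕ ℤ/18

Derivation:
rank_ℚ(R)=3; free=4−3=1
SNF(R) diag = [3, 6, 18] → torsion [3, 6, 18]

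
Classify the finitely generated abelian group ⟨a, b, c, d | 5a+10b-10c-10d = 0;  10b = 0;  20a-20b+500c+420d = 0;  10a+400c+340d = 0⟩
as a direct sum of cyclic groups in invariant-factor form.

rank_ℚ(R)=4; free=4−4=0
SNF(R) diag = [5, 10, 20, 60] → torsion [5, 10, 20, 60]

Answer: M ≅ ℤ/5 ⊕ ℤ/10 ⊕ ℤ/20 ⊕ ℤ/60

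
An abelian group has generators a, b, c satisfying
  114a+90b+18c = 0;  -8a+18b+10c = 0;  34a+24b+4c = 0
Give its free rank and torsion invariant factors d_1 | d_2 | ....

rank_ℚ(R)=3; free=3−3=0
SNF(R) diag = [2, 6, 12] → torsion [2, 6, 12]

Answer: M ≅ ℤ/2 ⊕ ℤ/6 ⊕ ℤ/12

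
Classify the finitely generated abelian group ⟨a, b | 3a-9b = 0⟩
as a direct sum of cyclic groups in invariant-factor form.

rank_ℚ(R)=1; free=2−1=1
SNF(R) diag = [3] → torsion [3]

Answer: M ≅ ℤ^1 ⊕ ℤ/3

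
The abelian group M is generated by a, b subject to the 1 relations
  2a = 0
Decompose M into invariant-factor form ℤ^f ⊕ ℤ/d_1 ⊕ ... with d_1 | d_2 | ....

rank_ℚ(R)=1; free=2−1=1
SNF(R) diag = [2] → torsion [2]

Answer: M ≅ ℤ^1 ⊕ ℤ/2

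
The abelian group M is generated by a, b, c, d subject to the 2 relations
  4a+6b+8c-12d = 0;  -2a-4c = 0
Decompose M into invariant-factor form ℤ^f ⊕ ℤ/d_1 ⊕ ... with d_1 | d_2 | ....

Answer: M ≅ ℤ^2 ⊕ ℤ/2 ⊕ ℤ/6

Derivation:
rank_ℚ(R)=2; free=4−2=2
SNF(R) diag = [2, 6] → torsion [2, 6]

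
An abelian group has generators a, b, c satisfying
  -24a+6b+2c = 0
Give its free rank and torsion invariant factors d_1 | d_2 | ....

Answer: M ≅ ℤ^2 ⊕ ℤ/2

Derivation:
rank_ℚ(R)=1; free=3−1=2
SNF(R) diag = [2] → torsion [2]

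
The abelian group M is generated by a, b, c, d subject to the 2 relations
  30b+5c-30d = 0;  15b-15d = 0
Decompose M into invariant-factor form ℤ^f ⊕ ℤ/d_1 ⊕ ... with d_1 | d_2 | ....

Answer: M ≅ ℤ^2 ⊕ ℤ/5 ⊕ ℤ/15

Derivation:
rank_ℚ(R)=2; free=4−2=2
SNF(R) diag = [5, 15] → torsion [5, 15]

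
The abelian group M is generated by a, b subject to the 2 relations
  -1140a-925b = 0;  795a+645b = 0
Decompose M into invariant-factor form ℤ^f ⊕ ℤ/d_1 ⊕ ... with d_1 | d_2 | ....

rank_ℚ(R)=2; free=2−2=0
SNF(R) diag = [5, 15] → torsion [5, 15]

Answer: M ≅ ℤ/5 ⊕ ℤ/15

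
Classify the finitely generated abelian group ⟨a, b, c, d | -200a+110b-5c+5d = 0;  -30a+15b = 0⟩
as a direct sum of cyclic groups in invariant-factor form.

Answer: M ≅ ℤ^2 ⊕ ℤ/5 ⊕ ℤ/15

Derivation:
rank_ℚ(R)=2; free=4−2=2
SNF(R) diag = [5, 15] → torsion [5, 15]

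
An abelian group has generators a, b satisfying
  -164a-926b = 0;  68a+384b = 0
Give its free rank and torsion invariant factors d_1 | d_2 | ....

rank_ℚ(R)=2; free=2−2=0
SNF(R) diag = [2, 4] → torsion [2, 4]

Answer: M ≅ ℤ/2 ⊕ ℤ/4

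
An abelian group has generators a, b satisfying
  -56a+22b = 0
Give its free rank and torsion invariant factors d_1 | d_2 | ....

rank_ℚ(R)=1; free=2−1=1
SNF(R) diag = [2] → torsion [2]

Answer: M ≅ ℤ^1 ⊕ ℤ/2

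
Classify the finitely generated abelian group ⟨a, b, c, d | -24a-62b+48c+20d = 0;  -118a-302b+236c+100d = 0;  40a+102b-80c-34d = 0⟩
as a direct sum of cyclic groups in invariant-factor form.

Answer: M ≅ ℤ^1 ⊕ ℤ/2 ⊕ ℤ/2 ⊕ ℤ/2

Derivation:
rank_ℚ(R)=3; free=4−3=1
SNF(R) diag = [2, 2, 2] → torsion [2, 2, 2]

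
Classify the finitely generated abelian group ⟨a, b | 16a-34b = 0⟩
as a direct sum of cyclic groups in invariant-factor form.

Answer: M ≅ ℤ^1 ⊕ ℤ/2

Derivation:
rank_ℚ(R)=1; free=2−1=1
SNF(R) diag = [2] → torsion [2]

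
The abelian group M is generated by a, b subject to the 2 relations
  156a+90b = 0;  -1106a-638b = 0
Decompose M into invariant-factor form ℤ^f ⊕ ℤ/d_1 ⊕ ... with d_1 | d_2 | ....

rank_ℚ(R)=2; free=2−2=0
SNF(R) diag = [2, 6] → torsion [2, 6]

Answer: M ≅ ℤ/2 ⊕ ℤ/6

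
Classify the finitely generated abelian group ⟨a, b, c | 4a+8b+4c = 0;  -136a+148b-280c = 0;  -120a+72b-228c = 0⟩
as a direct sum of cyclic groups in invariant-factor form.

rank_ℚ(R)=3; free=3−3=0
SNF(R) diag = [4, 12, 36] → torsion [4, 12, 36]

Answer: M ≅ ℤ/4 ⊕ ℤ/12 ⊕ ℤ/36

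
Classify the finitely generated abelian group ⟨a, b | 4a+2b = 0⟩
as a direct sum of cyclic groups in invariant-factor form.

Answer: M ≅ ℤ^1 ⊕ ℤ/2

Derivation:
rank_ℚ(R)=1; free=2−1=1
SNF(R) diag = [2] → torsion [2]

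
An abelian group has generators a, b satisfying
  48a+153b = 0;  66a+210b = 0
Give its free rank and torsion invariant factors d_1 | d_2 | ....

rank_ℚ(R)=2; free=2−2=0
SNF(R) diag = [3, 6] → torsion [3, 6]

Answer: M ≅ ℤ/3 ⊕ ℤ/6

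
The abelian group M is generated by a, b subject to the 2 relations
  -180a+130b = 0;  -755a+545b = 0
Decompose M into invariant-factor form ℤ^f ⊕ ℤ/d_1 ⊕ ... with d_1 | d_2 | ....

rank_ℚ(R)=2; free=2−2=0
SNF(R) diag = [5, 10] → torsion [5, 10]

Answer: M ≅ ℤ/5 ⊕ ℤ/10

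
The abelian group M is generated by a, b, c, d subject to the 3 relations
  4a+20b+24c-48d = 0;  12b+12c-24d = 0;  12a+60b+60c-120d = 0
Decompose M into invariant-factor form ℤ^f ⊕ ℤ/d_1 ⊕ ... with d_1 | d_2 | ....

rank_ℚ(R)=3; free=4−3=1
SNF(R) diag = [4, 12, 12] → torsion [4, 12, 12]

Answer: M ≅ ℤ^1 ⊕ ℤ/4 ⊕ ℤ/12 ⊕ ℤ/12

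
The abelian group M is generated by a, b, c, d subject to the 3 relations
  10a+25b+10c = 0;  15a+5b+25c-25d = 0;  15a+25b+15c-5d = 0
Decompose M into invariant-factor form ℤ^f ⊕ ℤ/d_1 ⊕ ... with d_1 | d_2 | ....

Answer: M ≅ ℤ^1 ⊕ ℤ/5 ⊕ ℤ/5 ⊕ ℤ/10

Derivation:
rank_ℚ(R)=3; free=4−3=1
SNF(R) diag = [5, 5, 10] → torsion [5, 5, 10]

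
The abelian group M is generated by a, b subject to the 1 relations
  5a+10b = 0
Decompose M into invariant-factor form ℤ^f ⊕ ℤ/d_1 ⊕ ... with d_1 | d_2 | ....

rank_ℚ(R)=1; free=2−1=1
SNF(R) diag = [5] → torsion [5]

Answer: M ≅ ℤ^1 ⊕ ℤ/5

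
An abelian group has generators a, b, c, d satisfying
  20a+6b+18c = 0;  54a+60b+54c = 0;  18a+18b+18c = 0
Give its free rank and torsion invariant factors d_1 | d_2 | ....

rank_ℚ(R)=3; free=4−3=1
SNF(R) diag = [2, 6, 18] → torsion [2, 6, 18]

Answer: M ≅ ℤ^1 ⊕ ℤ/2 ⊕ ℤ/6 ⊕ ℤ/18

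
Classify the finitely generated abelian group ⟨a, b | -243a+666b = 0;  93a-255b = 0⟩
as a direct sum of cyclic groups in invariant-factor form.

rank_ℚ(R)=2; free=2−2=0
SNF(R) diag = [3, 9] → torsion [3, 9]

Answer: M ≅ ℤ/3 ⊕ ℤ/9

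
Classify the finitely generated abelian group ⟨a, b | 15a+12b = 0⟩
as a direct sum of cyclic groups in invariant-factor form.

rank_ℚ(R)=1; free=2−1=1
SNF(R) diag = [3] → torsion [3]

Answer: M ≅ ℤ^1 ⊕ ℤ/3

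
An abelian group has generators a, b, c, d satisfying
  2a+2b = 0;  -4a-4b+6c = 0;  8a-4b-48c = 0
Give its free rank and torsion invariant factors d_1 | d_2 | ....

rank_ℚ(R)=3; free=4−3=1
SNF(R) diag = [2, 6, 12] → torsion [2, 6, 12]

Answer: M ≅ ℤ^1 ⊕ ℤ/2 ⊕ ℤ/6 ⊕ ℤ/12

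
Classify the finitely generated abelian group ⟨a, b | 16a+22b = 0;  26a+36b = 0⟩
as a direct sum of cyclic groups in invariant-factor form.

rank_ℚ(R)=2; free=2−2=0
SNF(R) diag = [2, 2] → torsion [2, 2]

Answer: M ≅ ℤ/2 ⊕ ℤ/2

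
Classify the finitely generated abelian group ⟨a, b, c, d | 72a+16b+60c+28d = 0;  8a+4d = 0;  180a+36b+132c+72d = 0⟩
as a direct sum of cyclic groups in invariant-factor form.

rank_ℚ(R)=3; free=4−3=1
SNF(R) diag = [4, 4, 12] → torsion [4, 4, 12]

Answer: M ≅ ℤ^1 ⊕ ℤ/4 ⊕ ℤ/4 ⊕ ℤ/12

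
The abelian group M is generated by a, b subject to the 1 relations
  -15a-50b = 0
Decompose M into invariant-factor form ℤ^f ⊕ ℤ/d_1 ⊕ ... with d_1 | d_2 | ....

Answer: M ≅ ℤ^1 ⊕ ℤ/5

Derivation:
rank_ℚ(R)=1; free=2−1=1
SNF(R) diag = [5] → torsion [5]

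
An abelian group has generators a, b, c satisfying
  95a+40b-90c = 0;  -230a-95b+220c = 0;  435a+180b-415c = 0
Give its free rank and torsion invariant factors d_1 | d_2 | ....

Answer: M ≅ ℤ/5 ⊕ ℤ/5 ⊕ ℤ/5

Derivation:
rank_ℚ(R)=3; free=3−3=0
SNF(R) diag = [5, 5, 5] → torsion [5, 5, 5]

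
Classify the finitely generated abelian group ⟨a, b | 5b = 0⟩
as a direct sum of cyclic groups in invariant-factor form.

rank_ℚ(R)=1; free=2−1=1
SNF(R) diag = [5] → torsion [5]

Answer: M ≅ ℤ^1 ⊕ ℤ/5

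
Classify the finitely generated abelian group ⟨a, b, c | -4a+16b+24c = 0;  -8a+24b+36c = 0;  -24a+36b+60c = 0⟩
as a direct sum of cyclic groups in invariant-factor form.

rank_ℚ(R)=3; free=3−3=0
SNF(R) diag = [4, 4, 12] → torsion [4, 4, 12]

Answer: M ≅ ℤ/4 ⊕ ℤ/4 ⊕ ℤ/12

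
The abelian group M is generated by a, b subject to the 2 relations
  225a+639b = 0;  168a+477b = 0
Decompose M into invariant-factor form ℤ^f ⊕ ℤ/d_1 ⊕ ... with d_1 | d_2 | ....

rank_ℚ(R)=2; free=2−2=0
SNF(R) diag = [3, 9] → torsion [3, 9]

Answer: M ≅ ℤ/3 ⊕ ℤ/9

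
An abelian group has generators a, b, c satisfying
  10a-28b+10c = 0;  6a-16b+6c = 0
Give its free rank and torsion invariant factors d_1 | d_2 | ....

Answer: M ≅ ℤ^1 ⊕ ℤ/2 ⊕ ℤ/4

Derivation:
rank_ℚ(R)=2; free=3−2=1
SNF(R) diag = [2, 4] → torsion [2, 4]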